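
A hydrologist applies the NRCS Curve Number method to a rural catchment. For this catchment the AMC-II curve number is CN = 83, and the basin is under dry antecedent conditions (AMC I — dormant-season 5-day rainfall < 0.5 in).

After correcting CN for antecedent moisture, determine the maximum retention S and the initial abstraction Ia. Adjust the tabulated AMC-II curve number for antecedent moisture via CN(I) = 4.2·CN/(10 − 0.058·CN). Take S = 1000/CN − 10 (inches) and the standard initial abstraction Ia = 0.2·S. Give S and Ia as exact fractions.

CN(I) from CN(II)=83: (4.2·83)/(10 − 0.058·83) = 174300/2593 ≈ 67.219
Max retention: S = 1000/(174300/2593) − 10 = 8500/1743 in (≈ 4.877 in)
Ia = 0.2·(8500/1743) = 1700/1743 in ≈ 0.975 in

S = 8500/1743 in ≈ 4.877 in; Ia = 1700/1743 in ≈ 0.975 in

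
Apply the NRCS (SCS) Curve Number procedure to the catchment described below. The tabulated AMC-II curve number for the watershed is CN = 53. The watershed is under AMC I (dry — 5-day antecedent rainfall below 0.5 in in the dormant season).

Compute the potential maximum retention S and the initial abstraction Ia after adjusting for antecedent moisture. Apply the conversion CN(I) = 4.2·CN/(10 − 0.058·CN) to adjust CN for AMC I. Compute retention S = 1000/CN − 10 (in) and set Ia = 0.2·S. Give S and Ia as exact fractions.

Adjust CN=53 to AMC I: 4.2·53/(10 − 0.058·53) → (1113/5) ÷ (3463/500) = 111300/3463 ≈ 32.140
S = 1000/(111300/3463) − 10 = 23500/1113 in ≈ 21.114 in
Ia = 0.2·(23500/1113) = 4700/1113 in ≈ 4.223 in

S = 23500/1113 in ≈ 21.114 in; Ia = 4700/1113 in ≈ 4.223 in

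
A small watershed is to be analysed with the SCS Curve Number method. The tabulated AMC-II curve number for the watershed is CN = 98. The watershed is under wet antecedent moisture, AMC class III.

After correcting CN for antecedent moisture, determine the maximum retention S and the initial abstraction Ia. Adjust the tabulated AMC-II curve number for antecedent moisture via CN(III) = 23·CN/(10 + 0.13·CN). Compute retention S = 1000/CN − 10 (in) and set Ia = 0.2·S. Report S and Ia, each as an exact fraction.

CN(III) from CN(II)=98: (23·98)/(10 + 0.13·98) = 112700/1137 ≈ 99.120
S = 1000/(112700/1137) − 10 = 100/1127 in ≈ 0.089 in
Initial abstraction Ia = S/5 = (100/1127)/5 = 20/1127 ≈ 0.018 in

S = 100/1127 in ≈ 0.089 in; Ia = 20/1127 in ≈ 0.018 in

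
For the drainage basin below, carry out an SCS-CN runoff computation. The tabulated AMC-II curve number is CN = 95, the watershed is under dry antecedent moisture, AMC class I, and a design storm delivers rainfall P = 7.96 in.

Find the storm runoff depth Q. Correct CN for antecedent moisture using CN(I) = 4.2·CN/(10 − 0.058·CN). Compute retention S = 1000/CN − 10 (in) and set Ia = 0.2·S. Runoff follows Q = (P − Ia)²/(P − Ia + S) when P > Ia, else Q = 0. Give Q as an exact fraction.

CN(I) from CN(II)=95: (4.2·95)/(10 − 0.058·95) = 39900/449 ≈ 88.864
Max retention: S = 1000/(39900/449) − 10 = 500/399 in (≈ 1.253 in)
Initial abstraction Ia = S/5 = (500/399)/5 = 100/399 ≈ 0.251 in
Excess rainfall: 7.960 − 0.251 = 7.709 in; P > Ia so Q > 0
Q = (76901/9975)²/((76901/9975) + 500/399) = (5913763801/99500625)/(89401/9975) = 5913763801/891774975 in ≈ 6.631 in

Q = 5913763801/891774975 in ≈ 6.631 in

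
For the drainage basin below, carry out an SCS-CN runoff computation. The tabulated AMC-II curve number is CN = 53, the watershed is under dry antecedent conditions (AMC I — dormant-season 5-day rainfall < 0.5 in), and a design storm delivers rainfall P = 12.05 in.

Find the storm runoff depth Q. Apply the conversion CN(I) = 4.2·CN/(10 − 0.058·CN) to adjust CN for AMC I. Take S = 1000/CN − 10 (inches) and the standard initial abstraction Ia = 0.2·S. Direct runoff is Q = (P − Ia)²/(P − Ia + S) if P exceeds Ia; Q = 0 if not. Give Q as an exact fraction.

CN(I) from CN(II)=53: (4.2·53)/(10 − 0.058·53) = 111300/3463 ≈ 32.140
Max retention: S = 1000/(111300/3463) − 10 = 23500/1113 in (≈ 21.114 in)
Ia = 0.2·(23500/1113) = 4700/1113 in ≈ 4.223 in
Since P=12.050 > Ia=4.223: effective rainfall P−Ia = 174233/22260 in
Runoff Q = (P−Ia)²/(P−Ia+S) = (7.827)²/(7.827+21.114) = 30357138289/14340626580 ≈ 2.117 in

Q = 30357138289/14340626580 in ≈ 2.117 in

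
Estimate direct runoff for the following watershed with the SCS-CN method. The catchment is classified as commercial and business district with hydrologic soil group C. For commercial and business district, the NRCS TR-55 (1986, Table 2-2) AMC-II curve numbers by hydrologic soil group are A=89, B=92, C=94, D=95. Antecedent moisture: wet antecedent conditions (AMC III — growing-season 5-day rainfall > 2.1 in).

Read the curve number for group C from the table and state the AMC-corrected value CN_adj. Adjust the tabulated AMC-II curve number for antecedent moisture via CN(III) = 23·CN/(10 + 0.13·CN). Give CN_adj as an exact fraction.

NRCS table: commercial and business district, soil group C → CN(II) = 94
Wet (AMC III): CN(III) = 23·94/(10 + 0.13·94) = 2162/(1111/50) = 108100/1111 ≈ 97.300

CN_adj = 108100/1111 ≈ 97.300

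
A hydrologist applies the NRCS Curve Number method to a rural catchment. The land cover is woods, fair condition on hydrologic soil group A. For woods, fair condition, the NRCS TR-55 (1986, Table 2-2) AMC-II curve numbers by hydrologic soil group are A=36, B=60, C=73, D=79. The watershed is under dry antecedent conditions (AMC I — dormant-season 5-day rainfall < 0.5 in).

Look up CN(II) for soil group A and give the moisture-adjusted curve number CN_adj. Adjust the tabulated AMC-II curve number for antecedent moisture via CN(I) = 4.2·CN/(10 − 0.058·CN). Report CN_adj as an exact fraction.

NRCS table: woods, fair condition, soil group A → CN(II) = 36
Adjust CN=36 to AMC I: 4.2·36/(10 − 0.058·36) → (756/5) ÷ (989/125) = 18900/989 ≈ 19.110

CN_adj = 18900/989 ≈ 19.110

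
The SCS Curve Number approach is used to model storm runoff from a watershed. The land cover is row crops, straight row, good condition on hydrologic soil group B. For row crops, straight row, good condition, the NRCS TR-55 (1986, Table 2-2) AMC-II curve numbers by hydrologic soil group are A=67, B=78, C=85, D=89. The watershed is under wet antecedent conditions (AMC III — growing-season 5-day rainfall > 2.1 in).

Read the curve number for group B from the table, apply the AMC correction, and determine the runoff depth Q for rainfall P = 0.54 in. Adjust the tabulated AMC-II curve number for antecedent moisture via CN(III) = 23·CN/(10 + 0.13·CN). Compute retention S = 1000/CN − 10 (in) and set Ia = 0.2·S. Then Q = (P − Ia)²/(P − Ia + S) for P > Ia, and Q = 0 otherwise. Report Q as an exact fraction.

Q = 174741961/3059622150 in ≈ 0.057 in

NRCS table: row crops, straight row, good condition, soil group B → CN(II) = 78
Adjust CN=78 to AMC III: 23·78/(10 + 0.13·78) → 1794 ÷ (1007/50) = 89700/1007 ≈ 89.076
S = 1000/(89700/1007) − 10 = 1100/897 in ≈ 1.226 in
Ia = 0.2S: 0.2·1.226 = 0.245 in (exactly 220/897)
Excess rainfall: 0.540 − 0.245 = 0.295 in; P > Ia so Q > 0
Q: (13219/44850)² ÷ (68219/44850) = 174741961/3059622150 in (≈ 0.057 in)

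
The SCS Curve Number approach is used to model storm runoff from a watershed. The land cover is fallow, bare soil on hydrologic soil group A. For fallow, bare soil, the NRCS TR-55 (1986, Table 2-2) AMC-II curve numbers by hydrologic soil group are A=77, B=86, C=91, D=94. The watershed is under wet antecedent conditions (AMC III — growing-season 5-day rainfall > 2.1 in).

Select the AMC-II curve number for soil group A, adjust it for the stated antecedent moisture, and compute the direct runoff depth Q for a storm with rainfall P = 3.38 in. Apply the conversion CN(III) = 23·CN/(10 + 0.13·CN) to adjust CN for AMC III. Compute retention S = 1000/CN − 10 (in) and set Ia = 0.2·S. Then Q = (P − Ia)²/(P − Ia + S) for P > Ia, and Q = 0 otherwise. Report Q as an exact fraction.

Q = 144312169/65500050 in ≈ 2.203 in

NRCS table: fallow, bare soil, soil group A → CN(II) = 77
Wet (AMC III): CN(III) = 23·77/(10 + 0.13·77) = 1771/(2001/100) = 7700/87 ≈ 88.506
Max retention: S = 1000/(7700/87) − 10 = 100/77 in (≈ 1.299 in)
Initial abstraction Ia = S/5 = (100/77)/5 = 20/77 ≈ 0.260 in
P − Ia = 3.380 − 0.260 = 12013/3850 ≈ 3.120 in (> 0, runoff occurs)
Q = (12013/3850)²/((12013/3850) + 100/77) = (144312169/14822500)/(17013/3850) = 144312169/65500050 in ≈ 2.203 in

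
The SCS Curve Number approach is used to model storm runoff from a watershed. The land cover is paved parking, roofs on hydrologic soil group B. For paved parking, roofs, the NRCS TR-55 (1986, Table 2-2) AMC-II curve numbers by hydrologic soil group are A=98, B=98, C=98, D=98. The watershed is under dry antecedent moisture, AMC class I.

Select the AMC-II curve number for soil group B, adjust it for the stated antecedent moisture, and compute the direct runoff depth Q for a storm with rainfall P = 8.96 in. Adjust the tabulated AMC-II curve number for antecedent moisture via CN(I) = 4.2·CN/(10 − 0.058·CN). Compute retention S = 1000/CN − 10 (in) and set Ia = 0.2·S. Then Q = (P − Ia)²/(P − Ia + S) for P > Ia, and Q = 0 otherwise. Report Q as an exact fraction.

Q = 3248886001/386672475 in ≈ 8.402 in

NRCS table: paved parking, roofs, soil group B → CN(II) = 98
CN(I) from CN(II)=98: (4.2·98)/(10 − 0.058·98) = 102900/1079 ≈ 95.366
Retention S: 1000/CN − 10 with CN=95.366 → S = 500/1029 ≈ 0.486 in
Ia = 0.2·(500/1029) = 100/1029 in ≈ 0.097 in
Since P=8.960 > Ia=0.097: effective rainfall P−Ia = 227996/25725 in
Runoff Q = (P−Ia)²/(P−Ia+S) = (8.863)²/(8.863+0.486) = 3248886001/386672475 ≈ 8.402 in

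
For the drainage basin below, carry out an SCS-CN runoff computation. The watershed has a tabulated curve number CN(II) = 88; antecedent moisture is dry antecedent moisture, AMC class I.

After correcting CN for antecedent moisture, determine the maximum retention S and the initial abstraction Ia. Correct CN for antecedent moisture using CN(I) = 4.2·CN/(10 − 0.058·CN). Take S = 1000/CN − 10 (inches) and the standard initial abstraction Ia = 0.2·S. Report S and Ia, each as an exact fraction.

S = 250/77 in ≈ 3.247 in; Ia = 50/77 in ≈ 0.649 in

Dry (AMC I): CN(I) = 4.2·88/(10 − 0.058·88) = (1848/5)/(612/125) = 3850/51 ≈ 75.490
Max retention: S = 1000/(3850/51) − 10 = 250/77 in (≈ 3.247 in)
Ia = 0.2S: 0.2·3.247 = 0.649 in (exactly 50/77)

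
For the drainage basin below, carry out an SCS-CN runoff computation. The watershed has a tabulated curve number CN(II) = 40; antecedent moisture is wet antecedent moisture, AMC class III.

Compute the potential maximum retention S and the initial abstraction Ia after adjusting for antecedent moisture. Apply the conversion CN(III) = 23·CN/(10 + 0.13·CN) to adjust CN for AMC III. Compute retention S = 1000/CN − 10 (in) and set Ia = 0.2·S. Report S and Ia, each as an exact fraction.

Adjust CN=40 to AMC III: 23·40/(10 + 0.13·40) → 920 ÷ (76/5) = 1150/19 ≈ 60.526
S = 1000/(1150/19) − 10 = 150/23 in ≈ 6.522 in
Ia = 0.2·(150/23) = 30/23 in ≈ 1.304 in

S = 150/23 in ≈ 6.522 in; Ia = 30/23 in ≈ 1.304 in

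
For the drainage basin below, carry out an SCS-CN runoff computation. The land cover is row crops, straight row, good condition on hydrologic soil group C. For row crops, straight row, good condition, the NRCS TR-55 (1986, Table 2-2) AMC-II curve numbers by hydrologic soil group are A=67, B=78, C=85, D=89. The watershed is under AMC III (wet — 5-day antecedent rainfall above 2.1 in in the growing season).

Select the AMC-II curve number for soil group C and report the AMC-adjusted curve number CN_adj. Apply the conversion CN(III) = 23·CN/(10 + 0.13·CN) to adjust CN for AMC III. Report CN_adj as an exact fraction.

NRCS table: row crops, straight row, good condition, soil group C → CN(II) = 85
Adjust CN=85 to AMC III: 23·85/(10 + 0.13·85) → 1955 ÷ (421/20) = 39100/421 ≈ 92.874

CN_adj = 39100/421 ≈ 92.874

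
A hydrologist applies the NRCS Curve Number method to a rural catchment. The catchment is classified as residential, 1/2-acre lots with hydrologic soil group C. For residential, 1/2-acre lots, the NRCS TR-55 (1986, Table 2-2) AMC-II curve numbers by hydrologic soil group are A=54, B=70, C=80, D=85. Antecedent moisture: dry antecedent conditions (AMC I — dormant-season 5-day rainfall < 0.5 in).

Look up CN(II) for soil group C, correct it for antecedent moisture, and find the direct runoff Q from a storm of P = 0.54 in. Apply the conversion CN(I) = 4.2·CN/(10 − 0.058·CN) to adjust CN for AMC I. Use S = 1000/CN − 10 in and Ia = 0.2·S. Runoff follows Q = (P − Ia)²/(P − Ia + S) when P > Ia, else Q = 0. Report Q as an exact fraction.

Q = 0 in ≈ 0.000 in

NRCS table: residential, 1/2-acre lots, soil group C → CN(II) = 80
CN(I) from CN(II)=80: (4.2·80)/(10 − 0.058·80) = 4200/67 ≈ 62.687
S = 1000/(4200/67) − 10 = 125/21 in ≈ 5.952 in
Ia = 0.2S: 0.2·5.952 = 1.190 in (exactly 25/21)
P = 0.540 ≤ Ia = 1.190 in: entire storm abstracted, Q = 0.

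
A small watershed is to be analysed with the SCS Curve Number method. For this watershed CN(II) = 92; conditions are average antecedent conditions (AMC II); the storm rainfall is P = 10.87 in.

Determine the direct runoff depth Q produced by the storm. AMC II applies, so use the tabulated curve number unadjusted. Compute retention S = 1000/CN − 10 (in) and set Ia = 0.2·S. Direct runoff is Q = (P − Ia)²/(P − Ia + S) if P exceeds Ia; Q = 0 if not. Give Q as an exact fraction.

Q = 605209201/61182300 in ≈ 9.892 in

Average conditions: CN = 92 (no AMC adjustment).
S = 1000/92 − 10 = 20/23 in ≈ 0.870 in
Ia = 0.2·(20/23) = 4/23 in ≈ 0.174 in
P − Ia = 10.870 − 0.174 = 24601/2300 ≈ 10.696 in (> 0, runoff occurs)
Q: (24601/2300)² ÷ (26601/2300) = 605209201/61182300 in (≈ 9.892 in)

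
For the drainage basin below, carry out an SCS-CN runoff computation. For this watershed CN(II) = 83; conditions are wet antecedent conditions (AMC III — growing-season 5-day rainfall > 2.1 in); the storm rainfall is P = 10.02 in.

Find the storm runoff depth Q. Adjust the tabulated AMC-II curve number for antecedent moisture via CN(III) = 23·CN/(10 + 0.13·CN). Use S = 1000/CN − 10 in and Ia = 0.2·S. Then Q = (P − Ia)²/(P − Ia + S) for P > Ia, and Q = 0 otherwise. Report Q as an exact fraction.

Q = 882489269281/97779839050 in ≈ 9.025 in

Wet (AMC III): CN(III) = 23·83/(10 + 0.13·83) = 1909/(2079/100) = 190900/2079 ≈ 91.823
Retention S: 1000/CN − 10 with CN=91.823 → S = 1700/1909 ≈ 0.891 in
Ia = 0.2S: 0.2·0.891 = 0.178 in (exactly 340/1909)
Excess rainfall: 10.020 − 0.178 = 9.842 in; P > Ia so Q > 0
Q = (939409/95450)²/((939409/95450) + 1700/1909) = (882489269281/9110702500)/(1024409/95450) = 882489269281/97779839050 in ≈ 9.025 in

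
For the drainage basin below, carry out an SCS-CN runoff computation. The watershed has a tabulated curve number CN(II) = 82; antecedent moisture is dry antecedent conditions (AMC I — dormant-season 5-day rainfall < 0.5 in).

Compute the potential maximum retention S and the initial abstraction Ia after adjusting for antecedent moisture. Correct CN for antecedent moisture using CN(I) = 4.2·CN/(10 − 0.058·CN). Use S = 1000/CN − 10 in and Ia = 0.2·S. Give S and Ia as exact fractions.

S = 1500/287 in ≈ 5.226 in; Ia = 300/287 in ≈ 1.045 in

Dry (AMC I): CN(I) = 4.2·82/(10 − 0.058·82) = (1722/5)/(1311/250) = 28700/437 ≈ 65.675
Max retention: S = 1000/(28700/437) − 10 = 1500/287 in (≈ 5.226 in)
Ia = 0.2·(1500/287) = 300/287 in ≈ 1.045 in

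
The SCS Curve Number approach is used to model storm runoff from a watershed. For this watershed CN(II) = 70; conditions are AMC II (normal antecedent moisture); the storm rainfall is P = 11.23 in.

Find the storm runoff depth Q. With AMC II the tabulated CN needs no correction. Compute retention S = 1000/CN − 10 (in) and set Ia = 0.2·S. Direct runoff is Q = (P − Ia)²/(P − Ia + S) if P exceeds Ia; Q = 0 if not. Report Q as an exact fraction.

Q = 52722121/7182700 in ≈ 7.340 in

CN(II) = 70; AMC II needs no correction.
Max retention: S = 1000/70 − 10 = 30/7 in (≈ 4.286 in)
Ia = 0.2S: 0.2·4.286 = 0.857 in (exactly 6/7)
Since P=11.230 > Ia=0.857: effective rainfall P−Ia = 7261/700 in
Q: (7261/700)² ÷ (10261/700) = 52722121/7182700 in (≈ 7.340 in)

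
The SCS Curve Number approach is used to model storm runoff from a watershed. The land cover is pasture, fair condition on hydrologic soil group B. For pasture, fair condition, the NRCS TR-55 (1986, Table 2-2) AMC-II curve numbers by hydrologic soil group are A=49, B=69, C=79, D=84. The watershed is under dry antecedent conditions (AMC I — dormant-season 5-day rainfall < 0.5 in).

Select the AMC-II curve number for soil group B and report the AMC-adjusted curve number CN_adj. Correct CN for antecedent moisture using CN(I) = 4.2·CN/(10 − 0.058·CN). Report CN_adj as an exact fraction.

NRCS table: pasture, fair condition, soil group B → CN(II) = 69
Dry (AMC I): CN(I) = 4.2·69/(10 − 0.058·69) = (1449/5)/(2999/500) = 144900/2999 ≈ 48.316

CN_adj = 144900/2999 ≈ 48.316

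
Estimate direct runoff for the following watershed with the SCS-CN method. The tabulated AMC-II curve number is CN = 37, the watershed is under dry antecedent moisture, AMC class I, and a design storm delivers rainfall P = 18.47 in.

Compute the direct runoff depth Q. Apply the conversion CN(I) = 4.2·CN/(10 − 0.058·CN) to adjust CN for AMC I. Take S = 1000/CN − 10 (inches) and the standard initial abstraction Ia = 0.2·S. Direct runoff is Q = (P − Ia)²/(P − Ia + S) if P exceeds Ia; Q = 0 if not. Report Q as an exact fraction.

Q = 1469878921/696854300 in ≈ 2.109 in

Dry (AMC I): CN(I) = 4.2·37/(10 − 0.058·37) = (777/5)/(3927/500) = 3700/187 ≈ 19.786
Max retention: S = 1000/(3700/187) − 10 = 1500/37 in (≈ 40.541 in)
Ia = 0.2S: 0.2·40.541 = 8.108 in (exactly 300/37)
Excess rainfall: 18.470 − 8.108 = 10.362 in; P > Ia so Q > 0
Q = (38339/3700)²/((38339/3700) + 1500/37) = (1469878921/13690000)/(188339/3700) = 1469878921/696854300 in ≈ 2.109 in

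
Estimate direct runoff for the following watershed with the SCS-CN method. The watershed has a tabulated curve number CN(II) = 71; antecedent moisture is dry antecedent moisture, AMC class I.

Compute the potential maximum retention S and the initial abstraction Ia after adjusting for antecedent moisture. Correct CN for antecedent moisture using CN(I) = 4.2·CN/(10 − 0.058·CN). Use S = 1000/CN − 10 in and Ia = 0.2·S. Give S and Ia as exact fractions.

Dry (AMC I): CN(I) = 4.2·71/(10 − 0.058·71) = (1491/5)/(2941/500) = 149100/2941 ≈ 50.697
Retention S: 1000/CN − 10 with CN=50.697 → S = 14500/1491 ≈ 9.725 in
Ia = 0.2·(14500/1491) = 2900/1491 in ≈ 1.945 in

S = 14500/1491 in ≈ 9.725 in; Ia = 2900/1491 in ≈ 1.945 in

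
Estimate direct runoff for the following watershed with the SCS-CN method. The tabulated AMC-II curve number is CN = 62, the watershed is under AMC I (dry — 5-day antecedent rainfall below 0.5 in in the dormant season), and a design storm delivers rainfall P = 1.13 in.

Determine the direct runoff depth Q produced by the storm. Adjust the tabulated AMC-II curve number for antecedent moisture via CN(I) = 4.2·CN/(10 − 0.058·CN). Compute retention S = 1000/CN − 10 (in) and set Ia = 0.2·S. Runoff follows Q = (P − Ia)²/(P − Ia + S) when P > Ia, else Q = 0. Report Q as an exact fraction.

Adjust CN=62 to AMC I: 4.2·62/(10 − 0.058·62) → (1302/5) ÷ (1601/250) = 65100/1601 ≈ 40.662
S = 1000/(65100/1601) − 10 = 9500/651 in ≈ 14.593 in
Initial abstraction Ia = S/5 = (9500/651)/5 = 1900/651 ≈ 2.919 in
P = 1.130 ≤ Ia = 2.919 in: entire storm abstracted, Q = 0.

Q = 0 in ≈ 0.000 in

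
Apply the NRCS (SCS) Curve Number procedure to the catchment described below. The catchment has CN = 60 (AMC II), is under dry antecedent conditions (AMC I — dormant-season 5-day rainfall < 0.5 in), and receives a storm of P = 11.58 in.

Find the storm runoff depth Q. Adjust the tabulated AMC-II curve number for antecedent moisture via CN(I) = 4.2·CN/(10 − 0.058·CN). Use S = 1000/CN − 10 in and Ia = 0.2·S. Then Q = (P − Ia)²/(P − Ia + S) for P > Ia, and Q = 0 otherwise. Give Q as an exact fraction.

Adjust CN=60 to AMC I: 4.2·60/(10 − 0.058·60) → 252 ÷ (163/25) = 6300/163 ≈ 38.650
Retention S: 1000/CN − 10 with CN=38.650 → S = 1000/63 ≈ 15.873 in
Ia = 0.2·(1000/63) = 200/63 in ≈ 3.175 in
Excess rainfall: 11.580 − 3.175 = 8.405 in; P > Ia so Q > 0
Q = (26477/3150)²/((26477/3150) + 1000/63) = (701031529/9922500)/(76477/3150) = 701031529/240902550 in ≈ 2.910 in

Q = 701031529/240902550 in ≈ 2.910 in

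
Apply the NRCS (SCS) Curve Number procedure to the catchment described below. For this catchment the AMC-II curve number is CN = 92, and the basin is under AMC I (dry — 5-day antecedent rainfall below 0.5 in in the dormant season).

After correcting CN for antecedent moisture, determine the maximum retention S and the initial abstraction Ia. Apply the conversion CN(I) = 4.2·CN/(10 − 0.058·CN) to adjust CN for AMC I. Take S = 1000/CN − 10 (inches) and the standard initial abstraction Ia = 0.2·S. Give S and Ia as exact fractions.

Adjust CN=92 to AMC I: 4.2·92/(10 − 0.058·92) → (1932/5) ÷ (583/125) = 48300/583 ≈ 82.847
Retention S: 1000/CN − 10 with CN=82.847 → S = 1000/483 ≈ 2.070 in
Initial abstraction Ia = S/5 = (1000/483)/5 = 200/483 ≈ 0.414 in

S = 1000/483 in ≈ 2.070 in; Ia = 200/483 in ≈ 0.414 in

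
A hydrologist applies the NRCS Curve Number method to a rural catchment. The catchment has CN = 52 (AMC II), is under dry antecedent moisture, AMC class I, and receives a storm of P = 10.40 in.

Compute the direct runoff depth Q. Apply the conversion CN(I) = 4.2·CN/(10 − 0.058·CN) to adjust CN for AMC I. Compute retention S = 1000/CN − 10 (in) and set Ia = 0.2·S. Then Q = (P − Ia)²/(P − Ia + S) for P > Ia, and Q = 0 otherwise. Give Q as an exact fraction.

Q = 1865956/1448265 in ≈ 1.288 in

Adjust CN=52 to AMC I: 4.2·52/(10 − 0.058·52) → (1092/5) ÷ (873/125) = 9100/291 ≈ 31.271
S = 1000/(9100/291) − 10 = 2000/91 in ≈ 21.978 in
Initial abstraction Ia = S/5 = (2000/91)/5 = 400/91 ≈ 4.396 in
P − Ia = 10.400 − 4.396 = 2732/455 ≈ 6.004 in (> 0, runoff occurs)
Runoff Q = (P−Ia)²/(P−Ia+S) = (6.004)²/(6.004+21.978) = 1865956/1448265 ≈ 1.288 in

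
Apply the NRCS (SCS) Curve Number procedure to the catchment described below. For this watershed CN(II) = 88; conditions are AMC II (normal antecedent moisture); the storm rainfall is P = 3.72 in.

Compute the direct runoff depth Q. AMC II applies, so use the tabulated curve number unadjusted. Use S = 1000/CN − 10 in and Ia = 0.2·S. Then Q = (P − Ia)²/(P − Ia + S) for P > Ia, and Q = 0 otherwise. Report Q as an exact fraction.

Q = 99856/40425 in ≈ 2.470 in

CN(II) = 88; AMC II needs no correction.
S = 1000/88 − 10 = 15/11 in ≈ 1.364 in
Ia = 0.2S: 0.2·1.364 = 0.273 in (exactly 3/11)
Since P=3.720 > Ia=0.273: effective rainfall P−Ia = 948/275 in
Runoff Q = (P−Ia)²/(P−Ia+S) = (3.447)²/(3.447+1.364) = 99856/40425 ≈ 2.470 in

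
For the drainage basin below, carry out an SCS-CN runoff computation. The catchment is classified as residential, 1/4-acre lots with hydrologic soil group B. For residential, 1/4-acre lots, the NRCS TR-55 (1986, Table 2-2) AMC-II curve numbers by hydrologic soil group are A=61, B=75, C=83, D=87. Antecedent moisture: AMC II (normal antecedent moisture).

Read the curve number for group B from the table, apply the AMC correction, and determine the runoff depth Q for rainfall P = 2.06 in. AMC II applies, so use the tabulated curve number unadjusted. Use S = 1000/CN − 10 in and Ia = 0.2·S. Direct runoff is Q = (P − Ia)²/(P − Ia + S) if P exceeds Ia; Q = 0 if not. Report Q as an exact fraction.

Q = 43681/106350 in ≈ 0.411 in

NRCS table: residential, 1/4-acre lots, soil group B → CN(II) = 75
Average conditions: CN = 75 (no AMC adjustment).
Retention S: 1000/CN − 10 with CN=75.000 → S = 10/3 ≈ 3.333 in
Ia = 0.2·(10/3) = 2/3 in ≈ 0.667 in
Since P=2.060 > Ia=0.667: effective rainfall P−Ia = 209/150 in
Runoff Q = (P−Ia)²/(P−Ia+S) = (1.393)²/(1.393+3.333) = 43681/106350 ≈ 0.411 in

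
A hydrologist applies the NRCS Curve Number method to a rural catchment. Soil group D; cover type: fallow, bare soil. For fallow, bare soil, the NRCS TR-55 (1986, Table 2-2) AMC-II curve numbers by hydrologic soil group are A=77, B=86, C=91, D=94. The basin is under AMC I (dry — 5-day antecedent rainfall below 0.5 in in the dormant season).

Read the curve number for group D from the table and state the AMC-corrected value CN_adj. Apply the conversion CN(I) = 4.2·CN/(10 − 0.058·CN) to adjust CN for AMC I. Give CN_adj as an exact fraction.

CN_adj = 32900/379 ≈ 86.807

NRCS table: fallow, bare soil, soil group D → CN(II) = 94
CN(I) from CN(II)=94: (4.2·94)/(10 − 0.058·94) = 32900/379 ≈ 86.807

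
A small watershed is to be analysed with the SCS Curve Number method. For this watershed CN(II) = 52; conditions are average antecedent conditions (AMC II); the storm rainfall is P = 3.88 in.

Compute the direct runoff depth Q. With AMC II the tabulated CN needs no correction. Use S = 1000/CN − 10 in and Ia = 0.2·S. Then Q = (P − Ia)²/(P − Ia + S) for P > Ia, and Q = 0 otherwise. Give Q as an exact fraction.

Q = 436921/1189825 in ≈ 0.367 in

CN(II) = 52; AMC II needs no correction.
Retention S: 1000/CN − 10 with CN=52.000 → S = 120/13 ≈ 9.231 in
Initial abstraction Ia = S/5 = (120/13)/5 = 24/13 ≈ 1.846 in
Excess rainfall: 3.880 − 1.846 = 2.034 in; P > Ia so Q > 0
Q: (661/325)² ÷ (3661/325) = 436921/1189825 in (≈ 0.367 in)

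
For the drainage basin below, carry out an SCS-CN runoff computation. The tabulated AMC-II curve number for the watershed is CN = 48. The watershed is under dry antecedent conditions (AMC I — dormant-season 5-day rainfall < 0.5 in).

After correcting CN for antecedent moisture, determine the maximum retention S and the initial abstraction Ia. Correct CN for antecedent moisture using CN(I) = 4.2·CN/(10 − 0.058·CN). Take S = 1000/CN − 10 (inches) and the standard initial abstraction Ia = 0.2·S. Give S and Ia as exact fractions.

S = 1625/63 in ≈ 25.794 in; Ia = 325/63 in ≈ 5.159 in

Adjust CN=48 to AMC I: 4.2·48/(10 − 0.058·48) → (1008/5) ÷ (902/125) = 12600/451 ≈ 27.938
Max retention: S = 1000/(12600/451) − 10 = 1625/63 in (≈ 25.794 in)
Initial abstraction Ia = S/5 = (1625/63)/5 = 325/63 ≈ 5.159 in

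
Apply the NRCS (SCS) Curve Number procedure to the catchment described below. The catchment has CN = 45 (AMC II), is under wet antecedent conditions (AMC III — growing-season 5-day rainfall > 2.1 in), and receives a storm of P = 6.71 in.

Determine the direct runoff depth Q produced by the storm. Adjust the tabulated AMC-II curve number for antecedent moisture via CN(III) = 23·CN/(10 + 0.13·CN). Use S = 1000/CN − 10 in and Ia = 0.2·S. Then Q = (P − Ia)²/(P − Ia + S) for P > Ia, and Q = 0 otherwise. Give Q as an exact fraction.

Q = 1242264419/426978900 in ≈ 2.909 in

Wet (AMC III): CN(III) = 23·45/(10 + 0.13·45) = 1035/(317/20) = 20700/317 ≈ 65.300
S = 1000/(20700/317) − 10 = 1100/207 in ≈ 5.314 in
Ia = 0.2S: 0.2·5.314 = 1.063 in (exactly 220/207)
Since P=6.710 > Ia=1.063: effective rainfall P−Ia = 116897/20700 in
Runoff Q = (P−Ia)²/(P−Ia+S) = (5.647)²/(5.647+5.314) = 1242264419/426978900 ≈ 2.909 in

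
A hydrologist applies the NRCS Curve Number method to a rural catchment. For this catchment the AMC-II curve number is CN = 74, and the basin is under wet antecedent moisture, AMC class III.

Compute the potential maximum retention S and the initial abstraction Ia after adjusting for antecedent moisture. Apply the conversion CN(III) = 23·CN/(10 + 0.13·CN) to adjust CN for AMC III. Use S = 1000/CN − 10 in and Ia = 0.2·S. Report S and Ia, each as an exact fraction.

S = 1300/851 in ≈ 1.528 in; Ia = 260/851 in ≈ 0.306 in

Adjust CN=74 to AMC III: 23·74/(10 + 0.13·74) → 1702 ÷ (981/50) = 85100/981 ≈ 86.748
S = 1000/(85100/981) − 10 = 1300/851 in ≈ 1.528 in
Ia = 0.2·(1300/851) = 260/851 in ≈ 0.306 in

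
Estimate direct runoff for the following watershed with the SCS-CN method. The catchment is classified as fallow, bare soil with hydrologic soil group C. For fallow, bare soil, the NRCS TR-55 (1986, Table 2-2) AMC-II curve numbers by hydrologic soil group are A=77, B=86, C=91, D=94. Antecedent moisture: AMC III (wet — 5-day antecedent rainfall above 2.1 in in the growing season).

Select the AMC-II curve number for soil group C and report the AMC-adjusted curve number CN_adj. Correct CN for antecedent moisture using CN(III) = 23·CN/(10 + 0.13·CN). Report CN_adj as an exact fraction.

NRCS table: fallow, bare soil, soil group C → CN(II) = 91
CN(III) from CN(II)=91: (23·91)/(10 + 0.13·91) = 209300/2183 ≈ 95.877

CN_adj = 209300/2183 ≈ 95.877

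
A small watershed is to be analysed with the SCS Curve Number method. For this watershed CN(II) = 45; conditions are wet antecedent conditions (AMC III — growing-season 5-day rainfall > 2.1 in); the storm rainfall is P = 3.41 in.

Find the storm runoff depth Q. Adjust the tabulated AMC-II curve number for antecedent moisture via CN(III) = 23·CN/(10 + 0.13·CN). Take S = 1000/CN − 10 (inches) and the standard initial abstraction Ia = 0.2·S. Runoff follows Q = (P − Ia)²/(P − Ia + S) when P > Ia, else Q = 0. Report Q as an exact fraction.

Adjust CN=45 to AMC III: 23·45/(10 + 0.13·45) → 1035 ÷ (317/20) = 20700/317 ≈ 65.300
Retention S: 1000/CN − 10 with CN=65.300 → S = 1100/207 ≈ 5.314 in
Ia = 0.2·(1100/207) = 220/207 in ≈ 1.063 in
Since P=3.410 > Ia=1.063: effective rainfall P−Ia = 48587/20700 in
Q = (48587/20700)²/((48587/20700) + 1100/207) = (2360696569/428490000)/(158587/20700) = 214608779/298431900 in ≈ 0.719 in

Q = 214608779/298431900 in ≈ 0.719 in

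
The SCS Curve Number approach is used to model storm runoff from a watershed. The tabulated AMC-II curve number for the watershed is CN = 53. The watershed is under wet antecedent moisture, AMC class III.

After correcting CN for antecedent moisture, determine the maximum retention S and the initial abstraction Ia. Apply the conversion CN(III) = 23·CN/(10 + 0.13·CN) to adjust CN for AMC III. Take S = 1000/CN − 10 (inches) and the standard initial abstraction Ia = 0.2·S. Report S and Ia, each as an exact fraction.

CN(III) from CN(II)=53: (23·53)/(10 + 0.13·53) = 121900/1689 ≈ 72.173
Max retention: S = 1000/(121900/1689) − 10 = 4700/1219 in (≈ 3.856 in)
Ia = 0.2·(4700/1219) = 940/1219 in ≈ 0.771 in

S = 4700/1219 in ≈ 3.856 in; Ia = 940/1219 in ≈ 0.771 in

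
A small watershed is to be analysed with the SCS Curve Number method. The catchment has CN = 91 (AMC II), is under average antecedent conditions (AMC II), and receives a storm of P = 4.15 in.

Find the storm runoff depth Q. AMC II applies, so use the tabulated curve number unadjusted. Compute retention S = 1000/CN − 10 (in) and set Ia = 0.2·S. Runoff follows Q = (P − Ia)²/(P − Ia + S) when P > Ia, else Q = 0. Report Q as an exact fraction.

CN(II) = 91; AMC II needs no correction.
S = 1000/91 − 10 = 90/91 in ≈ 0.989 in
Initial abstraction Ia = S/5 = (90/91)/5 = 18/91 ≈ 0.198 in
Excess rainfall: 4.150 − 0.198 = 3.952 in; P > Ia so Q > 0
Q: (7193/1820)² ÷ (8993/1820) = 51739249/16367260 in (≈ 3.161 in)

Q = 51739249/16367260 in ≈ 3.161 in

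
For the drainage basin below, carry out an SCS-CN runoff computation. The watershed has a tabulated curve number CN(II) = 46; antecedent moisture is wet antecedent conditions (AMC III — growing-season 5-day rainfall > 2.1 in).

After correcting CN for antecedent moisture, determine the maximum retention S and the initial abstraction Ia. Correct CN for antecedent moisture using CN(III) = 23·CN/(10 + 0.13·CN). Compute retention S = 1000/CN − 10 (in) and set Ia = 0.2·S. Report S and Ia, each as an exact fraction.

S = 2700/529 in ≈ 5.104 in; Ia = 540/529 in ≈ 1.021 in

Adjust CN=46 to AMC III: 23·46/(10 + 0.13·46) → 1058 ÷ (799/50) = 52900/799 ≈ 66.208
S = 1000/(52900/799) − 10 = 2700/529 in ≈ 5.104 in
Ia = 0.2·(2700/529) = 540/529 in ≈ 1.021 in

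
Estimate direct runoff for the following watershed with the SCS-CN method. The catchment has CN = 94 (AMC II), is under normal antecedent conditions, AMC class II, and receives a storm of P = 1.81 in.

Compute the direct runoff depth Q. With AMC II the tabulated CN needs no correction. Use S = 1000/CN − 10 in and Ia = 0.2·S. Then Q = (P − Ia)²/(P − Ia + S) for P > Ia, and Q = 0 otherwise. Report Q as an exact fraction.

Q = 62520649/51262900 in ≈ 1.220 in

CN(II) = 94; AMC II needs no correction.
S = 1000/94 − 10 = 30/47 in ≈ 0.638 in
Initial abstraction Ia = S/5 = (30/47)/5 = 6/47 ≈ 0.128 in
Excess rainfall: 1.810 − 0.128 = 1.682 in; P > Ia so Q > 0
Q: (7907/4700)² ÷ (10907/4700) = 62520649/51262900 in (≈ 1.220 in)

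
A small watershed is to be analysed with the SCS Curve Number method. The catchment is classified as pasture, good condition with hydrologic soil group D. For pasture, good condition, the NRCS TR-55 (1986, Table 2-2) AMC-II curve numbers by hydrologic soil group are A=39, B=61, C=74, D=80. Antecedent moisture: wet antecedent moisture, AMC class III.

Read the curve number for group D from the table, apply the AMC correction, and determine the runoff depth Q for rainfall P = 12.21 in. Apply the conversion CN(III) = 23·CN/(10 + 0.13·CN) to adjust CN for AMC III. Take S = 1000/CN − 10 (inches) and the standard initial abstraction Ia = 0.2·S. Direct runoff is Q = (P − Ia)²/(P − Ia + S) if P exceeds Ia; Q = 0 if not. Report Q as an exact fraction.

Q = 760821889/69190900 in ≈ 10.996 in

NRCS table: pasture, good condition, soil group D → CN(II) = 80
CN(III) from CN(II)=80: (23·80)/(10 + 0.13·80) = 4600/51 ≈ 90.196
Retention S: 1000/CN − 10 with CN=90.196 → S = 25/23 ≈ 1.087 in
Ia = 0.2·(25/23) = 5/23 in ≈ 0.217 in
Excess rainfall: 12.210 − 0.217 = 11.993 in; P > Ia so Q > 0
Q: (27583/2300)² ÷ (30083/2300) = 760821889/69190900 in (≈ 10.996 in)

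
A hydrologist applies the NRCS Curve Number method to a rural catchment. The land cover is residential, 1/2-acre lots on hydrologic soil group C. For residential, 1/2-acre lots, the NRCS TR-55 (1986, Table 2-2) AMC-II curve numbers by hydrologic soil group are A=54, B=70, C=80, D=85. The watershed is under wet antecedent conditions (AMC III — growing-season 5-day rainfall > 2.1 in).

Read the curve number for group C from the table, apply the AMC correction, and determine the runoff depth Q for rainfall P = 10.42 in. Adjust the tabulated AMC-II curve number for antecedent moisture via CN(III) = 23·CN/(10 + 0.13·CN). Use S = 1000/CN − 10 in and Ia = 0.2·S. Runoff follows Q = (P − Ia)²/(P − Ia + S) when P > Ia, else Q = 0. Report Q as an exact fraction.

NRCS table: residential, 1/2-acre lots, soil group C → CN(II) = 80
Wet (AMC III): CN(III) = 23·80/(10 + 0.13·80) = 1840/(102/5) = 4600/51 ≈ 90.196
S = 1000/(4600/51) − 10 = 25/23 in ≈ 1.087 in
Ia = 0.2·(25/23) = 5/23 in ≈ 0.217 in
Since P=10.420 > Ia=0.217: effective rainfall P−Ia = 11733/1150 in
Runoff Q = (P−Ia)²/(P−Ia+S) = (10.203)²/(10.203+1.087) = 137663289/14930450 ≈ 9.220 in

Q = 137663289/14930450 in ≈ 9.220 in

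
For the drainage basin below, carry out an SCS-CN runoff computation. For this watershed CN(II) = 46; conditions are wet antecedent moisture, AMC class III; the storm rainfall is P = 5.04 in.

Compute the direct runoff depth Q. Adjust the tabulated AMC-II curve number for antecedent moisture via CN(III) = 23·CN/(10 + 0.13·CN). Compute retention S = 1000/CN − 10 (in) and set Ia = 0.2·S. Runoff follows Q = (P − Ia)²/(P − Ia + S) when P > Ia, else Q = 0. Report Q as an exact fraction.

Adjust CN=46 to AMC III: 23·46/(10 + 0.13·46) → 1058 ÷ (799/50) = 52900/799 ≈ 66.208
Max retention: S = 1000/(52900/799) − 10 = 2700/529 in (≈ 5.104 in)
Ia = 0.2·(2700/529) = 540/529 in ≈ 1.021 in
Excess rainfall: 5.040 − 1.021 = 4.019 in; P > Ia so Q > 0
Q: (53154/13225)² ÷ (120654/13225) = 156963762/88647175 in (≈ 1.771 in)

Q = 156963762/88647175 in ≈ 1.771 in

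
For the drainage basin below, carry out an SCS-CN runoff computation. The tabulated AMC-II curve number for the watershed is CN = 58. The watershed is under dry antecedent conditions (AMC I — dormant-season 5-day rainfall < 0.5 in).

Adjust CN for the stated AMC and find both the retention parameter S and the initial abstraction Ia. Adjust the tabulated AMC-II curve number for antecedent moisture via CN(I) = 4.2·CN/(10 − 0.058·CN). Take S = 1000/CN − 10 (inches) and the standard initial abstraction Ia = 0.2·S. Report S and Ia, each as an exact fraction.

S = 500/29 in ≈ 17.241 in; Ia = 100/29 in ≈ 3.448 in

Dry (AMC I): CN(I) = 4.2·58/(10 − 0.058·58) = (1218/5)/(1659/250) = 2900/79 ≈ 36.709
Retention S: 1000/CN − 10 with CN=36.709 → S = 500/29 ≈ 17.241 in
Initial abstraction Ia = S/5 = (500/29)/5 = 100/29 ≈ 3.448 in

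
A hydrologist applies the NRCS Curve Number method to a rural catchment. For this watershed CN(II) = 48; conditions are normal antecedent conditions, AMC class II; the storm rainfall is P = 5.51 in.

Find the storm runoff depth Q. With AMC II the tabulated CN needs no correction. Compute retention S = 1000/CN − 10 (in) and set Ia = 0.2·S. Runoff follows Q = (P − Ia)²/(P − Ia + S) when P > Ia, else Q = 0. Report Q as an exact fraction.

CN(II) = 48; AMC II needs no correction.
Max retention: S = 1000/48 − 10 = 65/6 in (≈ 10.833 in)
Initial abstraction Ia = S/5 = (65/6)/5 = 13/6 ≈ 2.167 in
Excess rainfall: 5.510 − 2.167 = 3.343 in; P > Ia so Q > 0
Q: (1003/300)² ÷ (4253/300) = 1006009/1275900 in (≈ 0.788 in)

Q = 1006009/1275900 in ≈ 0.788 in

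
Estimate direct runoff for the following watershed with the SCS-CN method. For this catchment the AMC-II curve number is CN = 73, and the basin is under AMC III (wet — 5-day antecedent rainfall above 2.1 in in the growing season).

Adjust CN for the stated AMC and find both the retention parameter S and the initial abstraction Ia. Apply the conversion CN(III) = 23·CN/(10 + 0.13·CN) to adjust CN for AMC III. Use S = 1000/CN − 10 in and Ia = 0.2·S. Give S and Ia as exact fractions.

S = 2700/1679 in ≈ 1.608 in; Ia = 540/1679 in ≈ 0.322 in

CN(III) from CN(II)=73: (23·73)/(10 + 0.13·73) = 167900/1949 ≈ 86.147
Max retention: S = 1000/(167900/1949) − 10 = 2700/1679 in (≈ 1.608 in)
Initial abstraction Ia = S/5 = (2700/1679)/5 = 540/1679 ≈ 0.322 in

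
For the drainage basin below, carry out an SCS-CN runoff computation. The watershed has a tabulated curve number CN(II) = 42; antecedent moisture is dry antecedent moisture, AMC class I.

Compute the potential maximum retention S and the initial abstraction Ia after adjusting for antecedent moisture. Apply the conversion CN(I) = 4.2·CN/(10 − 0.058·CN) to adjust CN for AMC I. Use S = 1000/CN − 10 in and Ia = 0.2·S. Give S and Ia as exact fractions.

S = 14500/441 in ≈ 32.880 in; Ia = 2900/441 in ≈ 6.576 in

CN(I) from CN(II)=42: (4.2·42)/(10 − 0.058·42) = 44100/1891 ≈ 23.321
S = 1000/(44100/1891) − 10 = 14500/441 in ≈ 32.880 in
Ia = 0.2·(14500/441) = 2900/441 in ≈ 6.576 in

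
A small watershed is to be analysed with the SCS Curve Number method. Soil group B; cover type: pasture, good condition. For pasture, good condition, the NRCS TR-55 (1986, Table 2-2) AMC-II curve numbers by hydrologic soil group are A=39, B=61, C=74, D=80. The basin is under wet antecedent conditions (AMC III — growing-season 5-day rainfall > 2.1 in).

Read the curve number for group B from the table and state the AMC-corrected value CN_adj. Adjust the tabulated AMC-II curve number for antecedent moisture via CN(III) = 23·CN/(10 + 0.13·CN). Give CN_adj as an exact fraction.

NRCS table: pasture, good condition, soil group B → CN(II) = 61
Adjust CN=61 to AMC III: 23·61/(10 + 0.13·61) → 1403 ÷ (1793/100) = 140300/1793 ≈ 78.249

CN_adj = 140300/1793 ≈ 78.249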